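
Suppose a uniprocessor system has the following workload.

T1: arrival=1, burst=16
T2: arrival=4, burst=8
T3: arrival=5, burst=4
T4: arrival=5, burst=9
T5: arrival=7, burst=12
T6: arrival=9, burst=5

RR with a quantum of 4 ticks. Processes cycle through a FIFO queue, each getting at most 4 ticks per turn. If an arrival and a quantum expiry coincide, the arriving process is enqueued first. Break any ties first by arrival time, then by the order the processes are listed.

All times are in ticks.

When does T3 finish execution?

Timeline: | idle 0-1 | T1 1-5 | T2 5-9 | T3 9-13 | T4 13-17 | T1 17-21 | T5 21-25 | T6 25-29 | T2 29-33 | T4 33-37 | T1 37-41 | T5 41-45 | T6 45-46 | T4 46-47 | T1 47-51 | T5 51-55 |
Completion: T1=51  T2=33  T3=13  T4=47  T5=55  T6=46
Turnaround (C−A): T1=50  T2=29  T3=8  T4=42  T5=48  T6=37

13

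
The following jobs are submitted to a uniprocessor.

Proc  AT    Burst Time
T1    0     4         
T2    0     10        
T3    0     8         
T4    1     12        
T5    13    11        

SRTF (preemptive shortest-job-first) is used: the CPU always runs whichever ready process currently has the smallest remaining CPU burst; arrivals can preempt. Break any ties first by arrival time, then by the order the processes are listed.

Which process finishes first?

T1

Schedule: | T1 0-4 | T3 4-12 | T2 12-22 | T5 22-33 | T4 33-45 |
Completion: T1=4  T2=22  T3=12  T4=45  T5=33
Turnaround (C−A): T1=4  T2=22  T3=12  T4=44  T5=20
Finish order: T1 → T3 → T2 → T5 → T4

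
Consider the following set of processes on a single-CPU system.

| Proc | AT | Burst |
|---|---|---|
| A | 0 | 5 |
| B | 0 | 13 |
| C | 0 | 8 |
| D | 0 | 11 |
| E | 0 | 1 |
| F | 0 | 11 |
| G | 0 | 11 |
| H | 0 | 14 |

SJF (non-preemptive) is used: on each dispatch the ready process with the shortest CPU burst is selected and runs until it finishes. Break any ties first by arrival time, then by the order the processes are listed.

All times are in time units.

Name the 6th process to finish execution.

Schedule: | E 0-1 | A 1-6 | C 6-14 | D 14-25 | F 25-36 | G 36-47 | B 47-60 | H 60-74 |
Completion: A=6  B=60  C=14  D=25  E=1  F=36  G=47  H=74
Turnaround (C−A): A=6  B=60  C=14  D=25  E=1  F=36  G=47  H=74
Finish order: E → A → C → D → F → G → B → H

G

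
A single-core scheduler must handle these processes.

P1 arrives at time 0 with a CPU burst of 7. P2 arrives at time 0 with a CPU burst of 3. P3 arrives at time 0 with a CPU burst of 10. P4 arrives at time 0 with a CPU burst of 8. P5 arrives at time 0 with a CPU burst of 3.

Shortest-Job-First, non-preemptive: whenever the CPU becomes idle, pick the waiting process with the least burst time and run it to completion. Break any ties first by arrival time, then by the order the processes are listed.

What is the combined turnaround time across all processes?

74

Schedule: | P2 0-3 | P5 3-6 | P1 6-13 | P4 13-21 | P3 21-31 |
Completion: P1=13  P2=3  P3=31  P4=21  P5=6
Turnaround (C−A): P1=13  P2=3  P3=31  P4=21  P5=6
Turnaround = completion − arrival: P1=13, P2=3, P3=31, P4=21, P5=6
Total turnaround = 13 + 3 + 31 + 21 + 6 = 74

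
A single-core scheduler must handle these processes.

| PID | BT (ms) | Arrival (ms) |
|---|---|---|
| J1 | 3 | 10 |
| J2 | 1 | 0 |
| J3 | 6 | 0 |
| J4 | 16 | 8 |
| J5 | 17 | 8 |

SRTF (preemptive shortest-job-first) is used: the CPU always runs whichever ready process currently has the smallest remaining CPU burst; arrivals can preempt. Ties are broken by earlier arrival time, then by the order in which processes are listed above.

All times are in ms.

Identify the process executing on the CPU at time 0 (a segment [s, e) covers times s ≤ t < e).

J2

Schedule: | J2 0-1 | J3 1-7 | idle 7-8 | J4 8-10 | J1 10-13 | J4 13-27 | J5 27-44 |
Completion: J1=13  J2=1  J3=7  J4=27  J5=44
Turnaround (C−A): J1=3  J2=1  J3=7  J4=19  J5=36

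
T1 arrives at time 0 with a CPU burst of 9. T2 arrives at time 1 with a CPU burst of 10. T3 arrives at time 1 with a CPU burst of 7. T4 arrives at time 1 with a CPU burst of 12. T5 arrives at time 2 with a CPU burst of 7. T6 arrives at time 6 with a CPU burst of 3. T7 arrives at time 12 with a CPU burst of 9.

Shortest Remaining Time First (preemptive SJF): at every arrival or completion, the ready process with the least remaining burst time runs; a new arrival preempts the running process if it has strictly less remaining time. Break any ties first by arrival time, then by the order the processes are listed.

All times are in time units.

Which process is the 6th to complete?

Schedule: | T1 0-1 | T3 1-8 | T6 8-11 | T5 11-18 | T1 18-26 | T7 26-35 | T2 35-45 | T4 45-57 |
Completion: T1=26  T2=45  T3=8  T4=57  T5=18  T6=11  T7=35
Finish order: T3 → T6 → T5 → T1 → T7 → T2 → T4

T2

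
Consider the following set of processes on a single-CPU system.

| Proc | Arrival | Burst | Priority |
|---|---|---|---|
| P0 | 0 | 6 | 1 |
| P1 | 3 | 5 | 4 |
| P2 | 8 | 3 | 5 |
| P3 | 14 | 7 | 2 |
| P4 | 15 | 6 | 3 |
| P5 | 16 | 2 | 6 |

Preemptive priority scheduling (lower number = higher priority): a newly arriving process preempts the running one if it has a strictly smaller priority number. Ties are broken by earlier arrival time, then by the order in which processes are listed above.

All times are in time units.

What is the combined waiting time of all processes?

Schedule: | P0 0-6 | P1 6-11 | P2 11-14 | P3 14-21 | P4 21-27 | P5 27-29 |
Completion: P0=6  P1=11  P2=14  P3=21  P4=27  P5=29
Waiting = turnaround − burst: P0=0, P1=3, P2=3, P3=0, P4=6, P5=11
Total waiting = 0 + 3 + 3 + 0 + 6 + 11 = 23

23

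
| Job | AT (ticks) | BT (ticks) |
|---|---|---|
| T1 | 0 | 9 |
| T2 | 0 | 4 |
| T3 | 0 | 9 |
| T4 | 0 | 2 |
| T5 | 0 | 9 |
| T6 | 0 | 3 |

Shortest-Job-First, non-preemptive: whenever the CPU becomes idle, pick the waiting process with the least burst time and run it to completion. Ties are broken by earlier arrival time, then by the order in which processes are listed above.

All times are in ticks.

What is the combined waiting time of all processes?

Schedule: | T4 0-2 | T6 2-5 | T2 5-9 | T1 9-18 | T3 18-27 | T5 27-36 |
Completion: T1=18  T2=9  T3=27  T4=2  T5=36  T6=5
Turnaround (C−A): T1=18  T2=9  T3=27  T4=2  T5=36  T6=5
Waiting = turnaround − burst: T1=9, T2=5, T3=18, T4=0, T5=27, T6=2
Total waiting = 9 + 5 + 18 + 0 + 27 + 2 = 61

61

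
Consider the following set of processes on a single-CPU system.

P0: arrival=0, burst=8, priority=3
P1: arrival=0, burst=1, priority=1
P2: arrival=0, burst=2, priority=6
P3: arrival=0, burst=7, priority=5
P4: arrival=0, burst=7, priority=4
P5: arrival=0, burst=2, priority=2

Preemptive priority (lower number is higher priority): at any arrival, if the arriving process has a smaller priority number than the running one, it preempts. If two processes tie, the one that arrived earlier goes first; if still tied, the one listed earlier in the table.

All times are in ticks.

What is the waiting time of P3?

18

Gantt: | P1 0-1 | P5 1-3 | P0 3-11 | P4 11-18 | P3 18-25 | P2 25-27 |
Completion: P0=11  P1=1  P2=27  P3=25  P4=18  P5=3
Waiting(P3) = turnaround − burst = 25 − 7 = 18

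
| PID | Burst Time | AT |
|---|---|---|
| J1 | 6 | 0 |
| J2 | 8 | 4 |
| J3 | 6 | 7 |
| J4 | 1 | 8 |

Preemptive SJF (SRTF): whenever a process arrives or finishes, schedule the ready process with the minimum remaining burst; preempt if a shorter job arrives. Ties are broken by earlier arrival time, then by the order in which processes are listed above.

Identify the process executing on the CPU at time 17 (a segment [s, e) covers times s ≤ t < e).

J2

Timeline: | J1 0-6 | J2 6-7 | J3 7-8 | J4 8-9 | J3 9-14 | J2 14-21 |
Completion: J1=6  J2=21  J3=14  J4=9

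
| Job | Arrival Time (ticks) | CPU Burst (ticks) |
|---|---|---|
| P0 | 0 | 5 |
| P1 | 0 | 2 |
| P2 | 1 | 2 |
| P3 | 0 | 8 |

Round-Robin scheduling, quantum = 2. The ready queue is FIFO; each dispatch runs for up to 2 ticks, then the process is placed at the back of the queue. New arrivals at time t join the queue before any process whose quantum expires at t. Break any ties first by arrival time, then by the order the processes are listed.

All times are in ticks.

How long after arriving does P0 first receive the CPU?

Schedule: | P0 0-2 | P1 2-4 | P3 4-6 | P2 6-8 | P0 8-10 | P3 10-12 | P0 12-13 | P3 13-17 |
Completion: P0=13  P1=4  P2=8  P3=17
Turnaround (C−A): P0=13  P1=4  P2=7  P3=17
Response(P0) = first start − arrival = 0 − 0 = 0

0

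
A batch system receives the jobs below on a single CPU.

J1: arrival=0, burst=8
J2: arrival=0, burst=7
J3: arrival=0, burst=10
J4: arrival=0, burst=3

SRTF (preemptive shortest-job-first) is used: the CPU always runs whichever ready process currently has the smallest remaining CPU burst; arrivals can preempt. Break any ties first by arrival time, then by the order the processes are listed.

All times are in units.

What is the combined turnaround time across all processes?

Timeline: | J4 0-3 | J2 3-10 | J1 10-18 | J3 18-28 |
Completion: J1=18  J2=10  J3=28  J4=3
Turnaround = completion − arrival: J1=18, J2=10, J3=28, J4=3
Total turnaround = 18 + 10 + 28 + 3 = 59

59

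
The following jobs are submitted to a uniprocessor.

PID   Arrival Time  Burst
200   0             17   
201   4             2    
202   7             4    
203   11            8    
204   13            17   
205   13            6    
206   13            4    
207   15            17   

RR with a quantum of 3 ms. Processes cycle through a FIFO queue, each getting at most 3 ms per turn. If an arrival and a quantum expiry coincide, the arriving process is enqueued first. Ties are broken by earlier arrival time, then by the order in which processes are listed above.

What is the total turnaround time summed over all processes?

Timeline: | 200 0-6 | 201 6-8 | 200 8-11 | 202 11-14 | 203 14-17 | 200 17-20 | 204 20-23 | 205 23-26 | 206 26-29 | 202 29-30 | 207 30-33 | 203 33-36 | 200 36-39 | 204 39-42 | 205 42-45 | 206 45-46 | 207 46-49 | 203 49-51 | 200 51-53 | 204 53-56 | 207 56-59 | 204 59-62 | 207 62-65 | 204 65-68 | 207 68-71 | 204 71-73 | 207 73-75 |
Completion: 200=53  201=8  202=30  203=51  204=73  205=45  206=46  207=75
Turnaround (C−A): 200=53  201=4  202=23  203=40  204=60  205=32  206=33  207=60
Turnaround = completion − arrival: 200=53, 201=4, 202=23, 203=40, 204=60, 205=32, 206=33, 207=60
Total turnaround = 53 + 4 + 23 + 40 + 60 + 32 + 33 + 60 = 305

305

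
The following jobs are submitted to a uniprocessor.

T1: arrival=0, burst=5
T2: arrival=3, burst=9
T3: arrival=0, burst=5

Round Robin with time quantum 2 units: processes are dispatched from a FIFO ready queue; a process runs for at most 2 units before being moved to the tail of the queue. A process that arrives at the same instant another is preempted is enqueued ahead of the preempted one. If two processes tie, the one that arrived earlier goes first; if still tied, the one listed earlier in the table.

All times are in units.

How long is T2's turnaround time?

Timeline: | T1 0-2 | T3 2-4 | T1 4-6 | T2 6-8 | T3 8-10 | T1 10-11 | T2 11-13 | T3 13-14 | T2 14-19 |
Completion: T1=11  T2=19  T3=14
Turnaround(T2) = completion − arrival = 19 − 3 = 16

16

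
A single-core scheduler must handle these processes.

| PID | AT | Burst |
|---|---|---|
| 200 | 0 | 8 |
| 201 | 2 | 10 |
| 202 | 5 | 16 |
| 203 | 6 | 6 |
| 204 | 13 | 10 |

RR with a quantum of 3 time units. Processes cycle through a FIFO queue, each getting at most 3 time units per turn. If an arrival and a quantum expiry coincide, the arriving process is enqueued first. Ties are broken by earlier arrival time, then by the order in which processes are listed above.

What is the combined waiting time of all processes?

Timeline: | 200 0-3 | 201 3-6 | 200 6-9 | 202 9-12 | 203 12-15 | 201 15-18 | 200 18-20 | 202 20-23 | 204 23-26 | 203 26-29 | 201 29-32 | 202 32-35 | 204 35-38 | 201 38-39 | 202 39-42 | 204 42-45 | 202 45-48 | 204 48-49 | 202 49-50 |
Completion: 200=20  201=39  202=50  203=29  204=49
Turnaround (C−A): 200=20  201=37  202=45  203=23  204=36
Waiting = turnaround − burst: 200=12, 201=27, 202=29, 203=17, 204=26
Total waiting = 12 + 27 + 29 + 17 + 26 = 111

111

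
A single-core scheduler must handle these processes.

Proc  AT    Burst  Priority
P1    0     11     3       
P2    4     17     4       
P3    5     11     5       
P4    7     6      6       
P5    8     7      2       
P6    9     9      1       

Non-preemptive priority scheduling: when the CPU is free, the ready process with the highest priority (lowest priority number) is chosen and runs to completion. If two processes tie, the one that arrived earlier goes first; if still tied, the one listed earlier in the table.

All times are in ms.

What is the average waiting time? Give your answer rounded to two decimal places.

20.67

Timeline: | P1 0-11 | P6 11-20 | P5 20-27 | P2 27-44 | P3 44-55 | P4 55-61 |
Completion: P1=11  P2=44  P3=55  P4=61  P5=27  P6=20
Waiting times: P1=0, P2=23, P3=39, P4=48, P5=12, P6=2
Average waiting = (0+23+39+48+12+2) / 6 = 124/6 = 20.67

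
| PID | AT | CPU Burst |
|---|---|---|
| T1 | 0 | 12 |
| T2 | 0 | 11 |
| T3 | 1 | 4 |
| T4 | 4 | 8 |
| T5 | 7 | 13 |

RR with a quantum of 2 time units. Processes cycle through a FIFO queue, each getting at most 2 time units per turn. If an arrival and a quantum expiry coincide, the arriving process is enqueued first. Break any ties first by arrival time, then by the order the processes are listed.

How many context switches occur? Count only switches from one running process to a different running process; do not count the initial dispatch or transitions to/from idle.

Timeline: | T1 0-2 | T2 2-4 | T3 4-6 | T1 6-8 | T4 8-10 | T2 10-12 | T3 12-14 | T5 14-16 | T1 16-18 | T4 18-20 | T2 20-22 | T5 22-24 | T1 24-26 | T4 26-28 | T2 28-30 | T5 30-32 | T1 32-34 | T4 34-36 | T2 36-38 | T5 38-40 | T1 40-42 | T2 42-43 | T5 43-48 |
Completion: T1=42  T2=43  T3=14  T4=36  T5=48
Turnaround (C−A): T1=42  T2=43  T3=13  T4=32  T5=41

22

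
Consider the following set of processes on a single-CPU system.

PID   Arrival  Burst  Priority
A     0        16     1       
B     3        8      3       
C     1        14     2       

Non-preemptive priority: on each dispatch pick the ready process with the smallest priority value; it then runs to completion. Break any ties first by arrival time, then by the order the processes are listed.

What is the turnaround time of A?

16

Schedule: | A 0-16 | C 16-30 | B 30-38 |
Completion: A=16  B=38  C=30
Turnaround(A) = completion − arrival = 16 − 0 = 16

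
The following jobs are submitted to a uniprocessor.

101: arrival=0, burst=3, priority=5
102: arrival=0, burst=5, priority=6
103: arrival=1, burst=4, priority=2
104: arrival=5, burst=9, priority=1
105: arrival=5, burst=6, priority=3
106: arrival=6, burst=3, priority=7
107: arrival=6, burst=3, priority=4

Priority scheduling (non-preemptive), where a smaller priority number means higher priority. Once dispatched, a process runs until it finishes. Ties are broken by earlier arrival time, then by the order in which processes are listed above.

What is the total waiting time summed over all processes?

80

Timeline: | 101 0-3 | 103 3-7 | 104 7-16 | 105 16-22 | 107 22-25 | 102 25-30 | 106 30-33 |
Completion: 101=3  102=30  103=7  104=16  105=22  106=33  107=25
Waiting = turnaround − burst: 101=0, 102=25, 103=2, 104=2, 105=11, 106=24, 107=16
Total waiting = 0 + 25 + 2 + 2 + 11 + 24 + 16 = 80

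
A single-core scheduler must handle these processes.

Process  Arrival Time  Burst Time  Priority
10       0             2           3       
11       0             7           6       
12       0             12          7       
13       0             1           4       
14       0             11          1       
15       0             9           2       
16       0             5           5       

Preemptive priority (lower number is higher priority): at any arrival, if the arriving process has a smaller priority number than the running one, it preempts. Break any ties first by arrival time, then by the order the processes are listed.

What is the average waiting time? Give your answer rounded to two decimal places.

19.86

Timeline: | 14 0-11 | 15 11-20 | 10 20-22 | 13 22-23 | 16 23-28 | 11 28-35 | 12 35-47 |
Completion: 10=22  11=35  12=47  13=23  14=11  15=20  16=28
Waiting times: 10=20, 11=28, 12=35, 13=22, 14=0, 15=11, 16=23
Average waiting = (20+28+35+22+0+11+23) / 7 = 139/7 = 19.86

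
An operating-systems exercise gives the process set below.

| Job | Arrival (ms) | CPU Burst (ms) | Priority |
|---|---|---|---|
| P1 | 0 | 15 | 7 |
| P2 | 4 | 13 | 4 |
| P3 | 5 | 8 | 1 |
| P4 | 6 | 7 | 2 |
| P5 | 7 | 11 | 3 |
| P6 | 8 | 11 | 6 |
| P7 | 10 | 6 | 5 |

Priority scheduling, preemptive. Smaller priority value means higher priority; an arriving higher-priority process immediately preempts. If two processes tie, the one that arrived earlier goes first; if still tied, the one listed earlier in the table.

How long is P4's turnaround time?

14

Timeline: | P1 0-4 | P2 4-5 | P3 5-13 | P4 13-20 | P5 20-31 | P2 31-43 | P7 43-49 | P6 49-60 | P1 60-71 |
Completion: P1=71  P2=43  P3=13  P4=20  P5=31  P6=60  P7=49
Turnaround(P4) = completion − arrival = 20 − 6 = 14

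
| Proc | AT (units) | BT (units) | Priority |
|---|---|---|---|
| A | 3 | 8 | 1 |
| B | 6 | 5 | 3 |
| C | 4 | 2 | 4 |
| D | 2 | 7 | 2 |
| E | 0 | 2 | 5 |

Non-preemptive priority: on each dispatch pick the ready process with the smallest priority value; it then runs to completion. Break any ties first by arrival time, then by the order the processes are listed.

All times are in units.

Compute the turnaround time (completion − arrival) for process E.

2

Schedule: | E 0-2 | D 2-9 | A 9-17 | B 17-22 | C 22-24 |
Completion: A=17  B=22  C=24  D=9  E=2
Turnaround(E) = completion − arrival = 2 − 0 = 2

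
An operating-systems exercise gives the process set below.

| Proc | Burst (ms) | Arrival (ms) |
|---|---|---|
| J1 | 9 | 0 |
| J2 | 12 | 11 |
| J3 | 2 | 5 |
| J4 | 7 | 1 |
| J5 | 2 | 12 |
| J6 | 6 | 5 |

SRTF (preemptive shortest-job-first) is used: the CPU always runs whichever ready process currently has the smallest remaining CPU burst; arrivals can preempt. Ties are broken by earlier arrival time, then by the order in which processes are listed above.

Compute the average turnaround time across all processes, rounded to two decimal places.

13.17

Timeline: | J1 0-1 | J4 1-5 | J3 5-7 | J4 7-10 | J6 10-12 | J5 12-14 | J6 14-18 | J1 18-26 | J2 26-38 |
Completion: J1=26  J2=38  J3=7  J4=10  J5=14  J6=18
Turnaround (C−A): J1=26  J2=27  J3=2  J4=9  J5=2  J6=13
Turnaround times: J1=26, J2=27, J3=2, J4=9, J5=2, J6=13
Average turnaround = (26+27+2+9+2+13) / 6 = 79/6 = 13.17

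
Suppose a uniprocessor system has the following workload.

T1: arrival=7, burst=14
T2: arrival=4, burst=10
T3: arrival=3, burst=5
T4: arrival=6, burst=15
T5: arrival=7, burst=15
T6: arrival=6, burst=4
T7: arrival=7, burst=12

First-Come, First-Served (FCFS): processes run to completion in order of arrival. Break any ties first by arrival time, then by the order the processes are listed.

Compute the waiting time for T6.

27

Timeline: | idle 0-3 | T3 3-8 | T2 8-18 | T4 18-33 | T6 33-37 | T1 37-51 | T5 51-66 | T7 66-78 |
Completion: T1=51  T2=18  T3=8  T4=33  T5=66  T6=37  T7=78
Turnaround (C−A): T1=44  T2=14  T3=5  T4=27  T5=59  T6=31  T7=71
Waiting(T6) = turnaround − burst = 31 − 4 = 27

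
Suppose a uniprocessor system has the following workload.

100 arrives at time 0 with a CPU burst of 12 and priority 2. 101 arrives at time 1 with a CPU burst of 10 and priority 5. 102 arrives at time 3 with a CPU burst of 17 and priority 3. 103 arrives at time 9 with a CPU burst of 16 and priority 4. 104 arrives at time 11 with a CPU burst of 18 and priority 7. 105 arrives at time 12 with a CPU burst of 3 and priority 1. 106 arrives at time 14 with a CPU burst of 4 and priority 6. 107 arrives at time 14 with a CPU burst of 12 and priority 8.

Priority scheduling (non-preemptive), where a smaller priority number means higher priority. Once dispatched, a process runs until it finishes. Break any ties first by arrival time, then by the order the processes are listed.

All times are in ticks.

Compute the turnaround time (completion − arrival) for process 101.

57

Timeline: | 100 0-12 | 105 12-15 | 102 15-32 | 103 32-48 | 101 48-58 | 106 58-62 | 104 62-80 | 107 80-92 |
Completion: 100=12  101=58  102=32  103=48  104=80  105=15  106=62  107=92
Turnaround (C−A): 100=12  101=57  102=29  103=39  104=69  105=3  106=48  107=78
Turnaround(101) = completion − arrival = 58 − 1 = 57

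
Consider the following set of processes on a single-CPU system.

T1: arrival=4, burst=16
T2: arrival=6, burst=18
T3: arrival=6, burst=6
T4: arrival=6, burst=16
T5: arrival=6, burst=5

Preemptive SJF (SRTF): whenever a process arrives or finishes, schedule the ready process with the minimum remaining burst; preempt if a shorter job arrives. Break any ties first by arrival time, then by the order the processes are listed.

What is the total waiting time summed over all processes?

82

Gantt: | idle 0-4 | T1 4-6 | T5 6-11 | T3 11-17 | T1 17-31 | T4 31-47 | T2 47-65 |
Completion: T1=31  T2=65  T3=17  T4=47  T5=11
Turnaround (C−A): T1=27  T2=59  T3=11  T4=41  T5=5
Waiting = turnaround − burst: T1=11, T2=41, T3=5, T4=25, T5=0
Total waiting = 11 + 41 + 5 + 25 + 0 = 82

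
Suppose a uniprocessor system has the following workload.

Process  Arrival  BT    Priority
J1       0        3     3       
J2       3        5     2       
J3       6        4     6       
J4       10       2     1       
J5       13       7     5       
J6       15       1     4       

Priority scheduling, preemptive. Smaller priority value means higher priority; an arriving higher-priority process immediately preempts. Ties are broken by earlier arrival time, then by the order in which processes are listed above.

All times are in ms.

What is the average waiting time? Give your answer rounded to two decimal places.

Gantt: | J1 0-3 | J2 3-8 | J3 8-10 | J4 10-12 | J3 12-13 | J5 13-15 | J6 15-16 | J5 16-21 | J3 21-22 |
Completion: J1=3  J2=8  J3=22  J4=12  J5=21  J6=16
Turnaround (C−A): J1=3  J2=5  J3=16  J4=2  J5=8  J6=1
Waiting times: J1=0, J2=0, J3=12, J4=0, J5=1, J6=0
Average waiting = (0+0+12+0+1+0) / 6 = 13/6 = 2.17

2.17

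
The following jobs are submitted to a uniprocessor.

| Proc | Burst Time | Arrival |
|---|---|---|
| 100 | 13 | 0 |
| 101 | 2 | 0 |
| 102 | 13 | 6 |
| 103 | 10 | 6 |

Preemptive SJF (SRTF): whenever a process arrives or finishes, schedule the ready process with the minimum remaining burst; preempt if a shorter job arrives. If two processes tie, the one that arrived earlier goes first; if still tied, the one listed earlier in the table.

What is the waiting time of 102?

19

Gantt: | 101 0-2 | 100 2-15 | 103 15-25 | 102 25-38 |
Completion: 100=15  101=2  102=38  103=25
Turnaround (C−A): 100=15  101=2  102=32  103=19
Waiting(102) = turnaround − burst = 32 − 13 = 19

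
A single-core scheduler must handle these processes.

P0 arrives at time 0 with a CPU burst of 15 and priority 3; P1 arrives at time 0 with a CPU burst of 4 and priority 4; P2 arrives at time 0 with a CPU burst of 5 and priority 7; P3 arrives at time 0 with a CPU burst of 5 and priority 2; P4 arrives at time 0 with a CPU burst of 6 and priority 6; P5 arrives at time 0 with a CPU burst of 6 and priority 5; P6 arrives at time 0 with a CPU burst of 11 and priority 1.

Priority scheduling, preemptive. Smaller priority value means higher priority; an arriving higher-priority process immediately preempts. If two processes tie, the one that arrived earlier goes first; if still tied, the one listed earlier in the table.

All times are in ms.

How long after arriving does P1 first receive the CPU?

Gantt: | P6 0-11 | P3 11-16 | P0 16-31 | P1 31-35 | P5 35-41 | P4 41-47 | P2 47-52 |
Completion: P0=31  P1=35  P2=52  P3=16  P4=47  P5=41  P6=11
Response(P1) = first start − arrival = 31 − 0 = 31

31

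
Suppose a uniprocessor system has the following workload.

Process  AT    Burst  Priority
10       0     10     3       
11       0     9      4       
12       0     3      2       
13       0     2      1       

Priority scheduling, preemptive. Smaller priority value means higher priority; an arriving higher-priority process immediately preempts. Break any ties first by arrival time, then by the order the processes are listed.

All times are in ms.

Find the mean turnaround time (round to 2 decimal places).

Gantt: | 13 0-2 | 12 2-5 | 10 5-15 | 11 15-24 |
Completion: 10=15  11=24  12=5  13=2
Turnaround (C−A): 10=15  11=24  12=5  13=2
Turnaround times: 10=15, 11=24, 12=5, 13=2
Average turnaround = (15+24+5+2) / 4 = 46/4 = 11.50

11.50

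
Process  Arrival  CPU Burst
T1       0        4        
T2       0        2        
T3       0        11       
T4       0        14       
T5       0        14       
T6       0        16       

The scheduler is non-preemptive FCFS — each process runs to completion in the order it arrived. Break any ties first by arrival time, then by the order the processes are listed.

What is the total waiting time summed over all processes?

103

Gantt: | T1 0-4 | T2 4-6 | T3 6-17 | T4 17-31 | T5 31-45 | T6 45-61 |
Completion: T1=4  T2=6  T3=17  T4=31  T5=45  T6=61
Turnaround (C−A): T1=4  T2=6  T3=17  T4=31  T5=45  T6=61
Waiting = turnaround − burst: T1=0, T2=4, T3=6, T4=17, T5=31, T6=45
Total waiting = 0 + 4 + 6 + 17 + 31 + 45 = 103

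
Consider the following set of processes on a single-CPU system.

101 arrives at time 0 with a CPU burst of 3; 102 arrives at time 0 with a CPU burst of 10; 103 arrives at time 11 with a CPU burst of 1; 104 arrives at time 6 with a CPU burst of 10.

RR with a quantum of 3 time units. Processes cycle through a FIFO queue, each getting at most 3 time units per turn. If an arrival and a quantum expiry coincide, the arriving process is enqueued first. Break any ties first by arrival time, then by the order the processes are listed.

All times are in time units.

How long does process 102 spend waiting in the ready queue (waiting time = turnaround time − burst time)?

Timeline: | 101 0-3 | 102 3-6 | 104 6-9 | 102 9-12 | 104 12-15 | 103 15-16 | 102 16-19 | 104 19-22 | 102 22-23 | 104 23-24 |
Completion: 101=3  102=23  103=16  104=24
Waiting(102) = turnaround − burst = 23 − 10 = 13

13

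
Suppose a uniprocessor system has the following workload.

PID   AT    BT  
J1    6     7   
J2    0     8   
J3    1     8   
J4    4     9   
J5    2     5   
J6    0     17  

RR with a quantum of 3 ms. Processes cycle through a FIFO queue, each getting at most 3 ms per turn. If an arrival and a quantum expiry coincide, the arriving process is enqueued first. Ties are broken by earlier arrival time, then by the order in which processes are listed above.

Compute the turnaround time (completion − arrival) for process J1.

40

Timeline: | J2 0-3 | J6 3-6 | J3 6-9 | J5 9-12 | J2 12-15 | J4 15-18 | J1 18-21 | J6 21-24 | J3 24-27 | J5 27-29 | J2 29-31 | J4 31-34 | J1 34-37 | J6 37-40 | J3 40-42 | J4 42-45 | J1 45-46 | J6 46-54 |
Completion: J1=46  J2=31  J3=42  J4=45  J5=29  J6=54
Turnaround (C−A): J1=40  J2=31  J3=41  J4=41  J5=27  J6=54
Turnaround(J1) = completion − arrival = 46 − 6 = 40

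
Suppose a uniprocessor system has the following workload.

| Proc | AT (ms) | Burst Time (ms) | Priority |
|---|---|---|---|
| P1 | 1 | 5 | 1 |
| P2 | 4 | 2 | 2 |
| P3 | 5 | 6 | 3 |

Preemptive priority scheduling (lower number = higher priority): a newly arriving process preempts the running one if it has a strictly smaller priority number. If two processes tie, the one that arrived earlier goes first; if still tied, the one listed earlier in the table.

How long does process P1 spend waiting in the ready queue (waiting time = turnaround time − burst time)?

Timeline: | idle 0-1 | P1 1-6 | P2 6-8 | P3 8-14 |
Completion: P1=6  P2=8  P3=14
Waiting(P1) = turnaround − burst = 5 − 5 = 0

0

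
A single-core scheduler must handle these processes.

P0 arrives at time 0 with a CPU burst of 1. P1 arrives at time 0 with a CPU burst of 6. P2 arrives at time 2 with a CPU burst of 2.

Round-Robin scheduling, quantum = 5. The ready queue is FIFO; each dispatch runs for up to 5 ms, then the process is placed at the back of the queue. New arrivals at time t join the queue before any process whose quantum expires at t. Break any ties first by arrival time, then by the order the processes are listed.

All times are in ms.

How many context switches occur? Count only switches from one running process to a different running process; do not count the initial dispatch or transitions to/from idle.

Schedule: | P0 0-1 | P1 1-6 | P2 6-8 | P1 8-9 |
Completion: P0=1  P1=9  P2=8

3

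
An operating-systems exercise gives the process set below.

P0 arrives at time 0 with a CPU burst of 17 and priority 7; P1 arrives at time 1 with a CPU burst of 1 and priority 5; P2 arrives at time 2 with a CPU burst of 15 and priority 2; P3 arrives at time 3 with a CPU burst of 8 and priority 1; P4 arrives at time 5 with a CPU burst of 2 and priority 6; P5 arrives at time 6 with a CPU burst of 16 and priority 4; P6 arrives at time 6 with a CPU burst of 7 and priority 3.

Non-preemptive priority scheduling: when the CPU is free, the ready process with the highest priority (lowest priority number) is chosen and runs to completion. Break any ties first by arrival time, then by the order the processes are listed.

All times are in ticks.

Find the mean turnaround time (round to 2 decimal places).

Gantt: | P0 0-17 | P3 17-25 | P2 25-40 | P6 40-47 | P5 47-63 | P1 63-64 | P4 64-66 |
Completion: P0=17  P1=64  P2=40  P3=25  P4=66  P5=63  P6=47
Turnaround (C−A): P0=17  P1=63  P2=38  P3=22  P4=61  P5=57  P6=41
Turnaround times: P0=17, P1=63, P2=38, P3=22, P4=61, P5=57, P6=41
Average turnaround = (17+63+38+22+61+57+41) / 7 = 299/7 = 42.71

42.71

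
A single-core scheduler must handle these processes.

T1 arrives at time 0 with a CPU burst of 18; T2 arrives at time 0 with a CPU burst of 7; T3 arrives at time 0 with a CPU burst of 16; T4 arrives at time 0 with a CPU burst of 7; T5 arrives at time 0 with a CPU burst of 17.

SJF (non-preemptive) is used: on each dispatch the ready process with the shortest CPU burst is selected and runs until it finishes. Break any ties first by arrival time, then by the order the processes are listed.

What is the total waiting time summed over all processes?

98

Timeline: | T2 0-7 | T4 7-14 | T3 14-30 | T5 30-47 | T1 47-65 |
Completion: T1=65  T2=7  T3=30  T4=14  T5=47
Turnaround (C−A): T1=65  T2=7  T3=30  T4=14  T5=47
Waiting = turnaround − burst: T1=47, T2=0, T3=14, T4=7, T5=30
Total waiting = 47 + 0 + 14 + 7 + 30 = 98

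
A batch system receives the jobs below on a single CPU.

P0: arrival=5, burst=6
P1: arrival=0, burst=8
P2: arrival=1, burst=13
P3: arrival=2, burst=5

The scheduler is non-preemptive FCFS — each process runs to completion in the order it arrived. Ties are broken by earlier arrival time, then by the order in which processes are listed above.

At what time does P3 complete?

26

Schedule: | P1 0-8 | P2 8-21 | P3 21-26 | P0 26-32 |
Completion: P0=32  P1=8  P2=21  P3=26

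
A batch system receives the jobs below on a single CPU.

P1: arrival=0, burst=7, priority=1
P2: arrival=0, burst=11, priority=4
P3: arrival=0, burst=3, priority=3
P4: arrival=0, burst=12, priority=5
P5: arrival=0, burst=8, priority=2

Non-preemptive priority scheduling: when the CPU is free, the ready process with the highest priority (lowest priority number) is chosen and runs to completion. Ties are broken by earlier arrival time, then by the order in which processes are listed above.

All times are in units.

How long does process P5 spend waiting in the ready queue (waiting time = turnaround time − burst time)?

Gantt: | P1 0-7 | P5 7-15 | P3 15-18 | P2 18-29 | P4 29-41 |
Completion: P1=7  P2=29  P3=18  P4=41  P5=15
Turnaround (C−A): P1=7  P2=29  P3=18  P4=41  P5=15
Waiting(P5) = turnaround − burst = 15 − 8 = 7

7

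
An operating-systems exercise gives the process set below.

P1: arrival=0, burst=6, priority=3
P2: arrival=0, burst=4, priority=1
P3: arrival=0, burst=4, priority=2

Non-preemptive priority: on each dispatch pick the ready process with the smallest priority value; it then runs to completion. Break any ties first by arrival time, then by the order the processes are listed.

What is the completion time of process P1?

Schedule: | P2 0-4 | P3 4-8 | P1 8-14 |
Completion: P1=14  P2=4  P3=8
Turnaround (C−A): P1=14  P2=4  P3=8

14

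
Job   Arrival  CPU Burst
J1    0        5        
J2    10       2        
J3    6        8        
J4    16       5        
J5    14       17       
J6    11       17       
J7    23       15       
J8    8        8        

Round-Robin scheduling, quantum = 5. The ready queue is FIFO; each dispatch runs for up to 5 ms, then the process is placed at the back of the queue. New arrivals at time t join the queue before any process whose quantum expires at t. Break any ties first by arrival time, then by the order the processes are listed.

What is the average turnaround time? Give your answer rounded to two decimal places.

Schedule: | J1 0-5 | idle 5-6 | J3 6-11 | J8 11-16 | J2 16-18 | J6 18-23 | J3 23-26 | J5 26-31 | J4 31-36 | J8 36-39 | J7 39-44 | J6 44-49 | J5 49-54 | J7 54-59 | J6 59-64 | J5 64-69 | J7 69-74 | J6 74-76 | J5 76-78 |
Completion: J1=5  J2=18  J3=26  J4=36  J5=78  J6=76  J7=74  J8=39
Turnaround times: J1=5, J2=8, J3=20, J4=20, J5=64, J6=65, J7=51, J8=31
Average turnaround = (5+8+20+20+64+65+51+31) / 8 = 264/8 = 33.00

33.00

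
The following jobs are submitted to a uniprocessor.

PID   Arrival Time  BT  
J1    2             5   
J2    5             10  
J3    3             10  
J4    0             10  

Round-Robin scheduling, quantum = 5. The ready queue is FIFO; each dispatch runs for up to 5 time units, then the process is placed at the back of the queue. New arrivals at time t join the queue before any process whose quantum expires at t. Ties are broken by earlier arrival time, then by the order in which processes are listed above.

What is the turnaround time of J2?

30

Gantt: | J4 0-5 | J1 5-10 | J3 10-15 | J2 15-20 | J4 20-25 | J3 25-30 | J2 30-35 |
Completion: J1=10  J2=35  J3=30  J4=25
Turnaround(J2) = completion − arrival = 35 − 5 = 30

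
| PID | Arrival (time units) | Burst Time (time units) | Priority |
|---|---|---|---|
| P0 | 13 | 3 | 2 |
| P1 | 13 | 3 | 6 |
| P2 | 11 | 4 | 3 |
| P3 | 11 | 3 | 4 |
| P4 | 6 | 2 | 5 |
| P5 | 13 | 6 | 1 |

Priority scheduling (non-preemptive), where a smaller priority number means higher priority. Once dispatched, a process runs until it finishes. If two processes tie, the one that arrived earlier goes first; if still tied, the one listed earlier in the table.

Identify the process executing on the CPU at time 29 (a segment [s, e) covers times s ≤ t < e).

P1

Schedule: | idle 0-6 | P4 6-8 | idle 8-11 | P2 11-15 | P5 15-21 | P0 21-24 | P3 24-27 | P1 27-30 |
Completion: P0=24  P1=30  P2=15  P3=27  P4=8  P5=21
Turnaround (C−A): P0=11  P1=17  P2=4  P3=16  P4=2  P5=8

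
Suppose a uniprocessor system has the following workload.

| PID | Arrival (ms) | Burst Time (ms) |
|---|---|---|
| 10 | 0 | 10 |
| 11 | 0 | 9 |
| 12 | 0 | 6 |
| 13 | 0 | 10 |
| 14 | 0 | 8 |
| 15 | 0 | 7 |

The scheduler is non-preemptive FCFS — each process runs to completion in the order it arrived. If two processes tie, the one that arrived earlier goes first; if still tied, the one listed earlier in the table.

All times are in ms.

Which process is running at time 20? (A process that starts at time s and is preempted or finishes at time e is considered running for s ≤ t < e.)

12

Timeline: | 10 0-10 | 11 10-19 | 12 19-25 | 13 25-35 | 14 35-43 | 15 43-50 |
Completion: 10=10  11=19  12=25  13=35  14=43  15=50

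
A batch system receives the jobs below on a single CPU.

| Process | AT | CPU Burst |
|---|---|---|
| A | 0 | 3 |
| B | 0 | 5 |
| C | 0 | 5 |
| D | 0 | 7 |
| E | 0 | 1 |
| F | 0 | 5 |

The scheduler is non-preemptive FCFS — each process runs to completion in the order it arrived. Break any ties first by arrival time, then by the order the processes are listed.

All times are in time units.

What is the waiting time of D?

Gantt: | A 0-3 | B 3-8 | C 8-13 | D 13-20 | E 20-21 | F 21-26 |
Completion: A=3  B=8  C=13  D=20  E=21  F=26
Turnaround (C−A): A=3  B=8  C=13  D=20  E=21  F=26
Waiting(D) = turnaround − burst = 20 − 7 = 13

13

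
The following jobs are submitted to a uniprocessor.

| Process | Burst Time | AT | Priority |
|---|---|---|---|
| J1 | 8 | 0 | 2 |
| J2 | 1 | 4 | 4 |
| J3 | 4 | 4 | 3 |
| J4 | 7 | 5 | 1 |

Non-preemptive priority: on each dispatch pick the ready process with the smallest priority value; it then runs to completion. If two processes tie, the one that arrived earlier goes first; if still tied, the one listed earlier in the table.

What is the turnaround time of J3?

15

Schedule: | J1 0-8 | J4 8-15 | J3 15-19 | J2 19-20 |
Completion: J1=8  J2=20  J3=19  J4=15
Turnaround(J3) = completion − arrival = 19 − 4 = 15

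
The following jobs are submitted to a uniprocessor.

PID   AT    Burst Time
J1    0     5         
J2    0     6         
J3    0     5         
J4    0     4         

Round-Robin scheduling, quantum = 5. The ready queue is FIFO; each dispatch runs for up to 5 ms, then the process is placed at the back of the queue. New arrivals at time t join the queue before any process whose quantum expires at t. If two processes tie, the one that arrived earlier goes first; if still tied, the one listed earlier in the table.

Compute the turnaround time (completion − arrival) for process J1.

Timeline: | J1 0-5 | J2 5-10 | J3 10-15 | J4 15-19 | J2 19-20 |
Completion: J1=5  J2=20  J3=15  J4=19
Turnaround (C−A): J1=5  J2=20  J3=15  J4=19
Turnaround(J1) = completion − arrival = 5 − 0 = 5

5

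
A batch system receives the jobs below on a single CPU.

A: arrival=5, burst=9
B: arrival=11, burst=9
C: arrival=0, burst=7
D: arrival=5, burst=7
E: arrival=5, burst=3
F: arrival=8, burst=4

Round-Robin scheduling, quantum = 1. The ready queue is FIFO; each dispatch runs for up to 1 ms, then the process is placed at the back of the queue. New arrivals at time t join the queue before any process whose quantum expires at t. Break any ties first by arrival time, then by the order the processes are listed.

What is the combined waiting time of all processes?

Gantt: | C 0-5 | A 5-6 | D 6-7 | E 7-8 | C 8-9 | A 9-10 | D 10-11 | F 11-12 | E 12-13 | C 13-14 | A 14-15 | B 15-16 | D 16-17 | F 17-18 | E 18-19 | A 19-20 | B 20-21 | D 21-22 | F 22-23 | A 23-24 | B 24-25 | D 25-26 | F 26-27 | A 27-28 | B 28-29 | D 29-30 | A 30-31 | B 31-32 | D 32-33 | A 33-34 | B 34-35 | A 35-36 | B 36-39 |
Completion: A=36  B=39  C=14  D=33  E=19  F=27
Waiting = turnaround − burst: A=22, B=19, C=7, D=21, E=11, F=15
Total waiting = 22 + 19 + 7 + 21 + 11 + 15 = 95

95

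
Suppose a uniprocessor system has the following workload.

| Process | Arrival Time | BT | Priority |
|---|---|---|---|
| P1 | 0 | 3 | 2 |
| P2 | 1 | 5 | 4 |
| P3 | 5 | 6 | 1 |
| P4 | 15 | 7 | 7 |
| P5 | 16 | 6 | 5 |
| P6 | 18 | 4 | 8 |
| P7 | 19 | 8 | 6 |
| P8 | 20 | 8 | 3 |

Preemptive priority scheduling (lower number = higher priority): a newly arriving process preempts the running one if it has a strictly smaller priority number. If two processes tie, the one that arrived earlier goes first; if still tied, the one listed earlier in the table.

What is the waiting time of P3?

0

Gantt: | P1 0-3 | P2 3-5 | P3 5-11 | P2 11-14 | idle 14-15 | P4 15-16 | P5 16-20 | P8 20-28 | P5 28-30 | P7 30-38 | P4 38-44 | P6 44-48 |
Completion: P1=3  P2=14  P3=11  P4=44  P5=30  P6=48  P7=38  P8=28
Waiting(P3) = turnaround − burst = 6 − 6 = 0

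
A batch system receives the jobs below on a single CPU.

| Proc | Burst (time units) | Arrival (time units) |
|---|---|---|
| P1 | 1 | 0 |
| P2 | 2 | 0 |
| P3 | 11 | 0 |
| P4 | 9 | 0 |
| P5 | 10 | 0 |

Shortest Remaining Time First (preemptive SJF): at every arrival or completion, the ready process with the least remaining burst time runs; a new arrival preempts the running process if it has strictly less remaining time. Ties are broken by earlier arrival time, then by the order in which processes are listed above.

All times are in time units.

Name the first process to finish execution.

Gantt: | P1 0-1 | P2 1-3 | P4 3-12 | P5 12-22 | P3 22-33 |
Completion: P1=1  P2=3  P3=33  P4=12  P5=22
Turnaround (C−A): P1=1  P2=3  P3=33  P4=12  P5=22
Finish order: P1 → P2 → P4 → P5 → P3

P1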